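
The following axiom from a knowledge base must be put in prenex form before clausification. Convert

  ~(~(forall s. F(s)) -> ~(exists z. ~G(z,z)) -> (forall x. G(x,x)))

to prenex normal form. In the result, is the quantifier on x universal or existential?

existential

Rewrite implications/biconditionals: A → B as ¬A ∨ B.
  ~(~~(forall s. F(s)) | ~~(exists z. ~G(z,z)) | (forall x. G(x,x)))
Drive negations inward (¬∀x A ≡ ∃x ¬A, ¬∃x A ≡ ∀x ¬A, De Morgan for ∧/∨):
  (exists s. ~F(s)) & (forall z. G(z,z)) & (exists x. ~G(x,x))
All bound variables are already distinct, so no renaming is needed.
Finally move all quantifiers to the prefix:
  exists s. forall z. exists x. (~F(s) & G(z,z) & ~G(x,x))
The quantifier forall x sits under an odd number of negations (counting the antecedent side of each →), so it flips to exists x.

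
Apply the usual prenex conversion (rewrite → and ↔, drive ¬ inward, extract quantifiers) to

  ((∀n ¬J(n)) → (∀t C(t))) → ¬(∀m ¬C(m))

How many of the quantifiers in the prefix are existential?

First replace A → B with ¬A ∨ B.
  ¬(¬(∀n ¬J(n)) ∨ (∀t C(t))) ∨ ¬(∀m ¬C(m))
Push ¬ through the quantifiers and connectives to reach negation normal form:
  (∀n ¬J(n)) ∧ (∃t ¬C(t)) ∨ (∃m C(m))
Pull the quantifiers to the front (each side's bound variable is not free in the other side):
  ∀n ∃t ∃m (¬J(n) ∧ ¬C(t) ∨ C(m))
The prefix is ∀n ∃t ∃m: 1 universal, 2 existential.

2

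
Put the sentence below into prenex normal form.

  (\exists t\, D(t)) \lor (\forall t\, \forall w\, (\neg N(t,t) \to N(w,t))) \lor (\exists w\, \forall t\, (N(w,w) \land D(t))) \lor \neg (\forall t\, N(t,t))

\exists t\, \forall w1\, \forall w\, \exists p\, \forall c\, \exists u\, (D(t) \lor N(w1,w1) \lor N(w,w1) \lor N(p,p) \land D(c) \lor \neg N(u,u))

Eliminate → and ↔ using ¬ and ∨.
  (\exists t\, D(t)) \lor (\forall t\, \forall w\, (\neg \neg N(t,t) \lor N(w,t))) \lor (\exists w\, \forall t\, (N(w,w) \land D(t))) \lor \neg (\forall t\, N(t,t))
Drive negations inward (¬∀x A ≡ ∃x ¬A, ¬∃x A ≡ ∀x ¬A, De Morgan for ∧/∨):
  (\exists t\, D(t)) \lor (\forall t\, \forall w\, (N(t,t) \lor N(w,t))) \lor (\exists w\, \forall t\, (N(w,w) \land D(t))) \lor (\exists t\, \neg N(t,t))
Rename bound variables to avoid capture: t↦w1, w↦p, t↦c, t↦u.
  (\exists t\, D(t)) \lor (\forall w1\, \forall w\, (N(w1,w1) \lor N(w,w1))) \lor (\exists p\, \forall c\, (N(p,p) \land D(c))) \lor (\exists u\, \neg N(u,u))
Extract every quantifier outward, since the variables are now distinct and don't occur free across branches:
  \exists t\, \forall w1\, \forall w\, \exists p\, \forall c\, \exists u\, (D(t) \lor N(w1,w1) \lor N(w,w1) \lor N(p,p) \land D(c) \lor \neg N(u,u))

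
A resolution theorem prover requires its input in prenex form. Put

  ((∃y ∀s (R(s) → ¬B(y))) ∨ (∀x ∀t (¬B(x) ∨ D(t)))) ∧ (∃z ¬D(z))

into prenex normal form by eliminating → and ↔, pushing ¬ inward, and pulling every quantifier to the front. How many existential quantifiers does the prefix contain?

First replace A → B with ¬A ∨ B.
  ((∃y ∀s (¬R(s) ∨ ¬B(y))) ∨ (∀x ∀t (¬B(x) ∨ D(t)))) ∧ (∃z ¬D(z))
Extract every quantifier outward, since the variables are now distinct and don't occur free across branches:
  ∃y ∀s ∀x ∀t ∃z ((¬R(s) ∨ ¬B(y) ∨ ¬B(x) ∨ D(t)) ∧ ¬D(z))
The prefix is ∃y ∀s ∀x ∀t ∃z: 3 universal, 2 existential.

2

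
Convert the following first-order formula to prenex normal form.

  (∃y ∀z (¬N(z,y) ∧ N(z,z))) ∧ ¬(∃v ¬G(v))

Push ¬ through the quantifiers and connectives to reach negation normal form:
  (∃y ∀z (¬N(z,y) ∧ N(z,z))) ∧ (∀v G(v))
All bound variables are already distinct, so no renaming is needed.
Finally move all quantifiers to the prefix:
  ∃y ∀z ∀v (¬N(z,y) ∧ N(z,z) ∧ G(v))

∃y ∀z ∀v (¬N(z,y) ∧ N(z,z) ∧ G(v))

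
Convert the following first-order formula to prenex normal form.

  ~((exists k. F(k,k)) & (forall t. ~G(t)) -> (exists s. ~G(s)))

Rewrite implications/biconditionals: A → B as ¬A ∨ B.
  ~(~((exists k. F(k,k)) & (forall t. ~G(t))) | (exists s. ~G(s)))
Push ¬ through the quantifiers and connectives to reach negation normal form:
  (exists k. F(k,k)) & (forall t. ~G(t)) & (forall s. G(s))
All bound variables are already distinct, so no renaming is needed.
Extract every quantifier outward, since the variables are now distinct and don't occur free across branches:
  exists k. forall t. forall s. (F(k,k) & ~G(t) & G(s))

exists k. forall t. forall s. (F(k,k) & ~G(t) & G(s))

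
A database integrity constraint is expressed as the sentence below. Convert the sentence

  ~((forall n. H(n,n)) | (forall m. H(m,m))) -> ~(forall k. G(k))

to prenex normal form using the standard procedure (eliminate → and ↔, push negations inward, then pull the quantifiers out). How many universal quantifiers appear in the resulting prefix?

First replace A → B with ¬A ∨ B.
  ~~((forall n. H(n,n)) | (forall m. H(m,m))) | ~(forall k. G(k))
Push ¬ through the quantifiers and connectives to reach negation normal form:
  (forall n. H(n,n)) | (forall m. H(m,m)) | (exists k. ~G(k))
Extract every quantifier outward, since the variables are now distinct and don't occur free across branches:
  forall n. forall m. exists k. (H(n,n) | H(m,m) | ~G(k))
The prefix is forall n forall m exists k: 2 universal, 1 existential.

2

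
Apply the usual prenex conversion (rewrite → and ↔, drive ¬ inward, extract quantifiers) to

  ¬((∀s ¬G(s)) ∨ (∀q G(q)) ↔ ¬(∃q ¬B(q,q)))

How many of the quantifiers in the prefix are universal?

3

First replace A → B with ¬A ∨ B; A ↔ B as (¬A ∨ B) ∧ (¬B ∨ A).
  ¬((¬((∀s ¬G(s)) ∨ (∀q G(q))) ∨ ¬(∃q ¬B(q,q))) ∧ (¬¬(∃q ¬B(q,q)) ∨ (∀s ¬G(s)) ∨ (∀q G(q))))
Push ¬ through the quantifiers and connectives to reach negation normal form:
  ((∀s ¬G(s)) ∨ (∀q G(q))) ∧ (∃q ¬B(q,q)) ∨ (∀q B(q,q)) ∧ (∃s G(s)) ∧ (∃q ¬G(q))
Give each quantifier a distinct variable: q↦x, q↦u, s↦z1, q↦y.
  ((∀s ¬G(s)) ∨ (∀q G(q))) ∧ (∃x ¬B(x,x)) ∨ (∀u B(u,u)) ∧ (∃z1 G(z1)) ∧ (∃y ¬G(y))
Finally move all quantifiers to the prefix:
  ∀s ∀q ∃x ∀u ∃z1 ∃y ((¬G(s) ∨ G(q)) ∧ ¬B(x,x) ∨ B(u,u) ∧ G(z1) ∧ ¬G(y))
The prefix is ∀s ∀q ∃x ∀u ∃z1 ∃y: 3 universal, 3 existential.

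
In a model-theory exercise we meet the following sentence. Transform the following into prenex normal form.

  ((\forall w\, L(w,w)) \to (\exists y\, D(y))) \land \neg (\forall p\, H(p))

\exists w\, \exists y\, \exists p\, ((\neg L(w,w) \lor D(y)) \land \neg H(p))

Rewrite implications/biconditionals: A → B as ¬A ∨ B.
  (\neg (\forall w\, L(w,w)) \lor (\exists y\, D(y))) \land \neg (\forall p\, H(p))
Drive negations inward (¬∀x A ≡ ∃x ¬A, ¬∃x A ≡ ∀x ¬A, De Morgan for ∧/∨):
  ((\exists w\, \neg L(w,w)) \lor (\exists y\, D(y))) \land (\exists p\, \neg H(p))
All bound variables are already distinct, so no renaming is needed.
Extract every quantifier outward, since the variables are now distinct and don't occur free across branches:
  \exists w\, \exists y\, \exists p\, ((\neg L(w,w) \lor D(y)) \land \neg H(p))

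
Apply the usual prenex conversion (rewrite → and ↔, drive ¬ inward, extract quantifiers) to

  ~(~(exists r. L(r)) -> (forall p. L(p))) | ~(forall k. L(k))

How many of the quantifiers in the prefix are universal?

1

Eliminate → and ↔ using ¬ and ∨.
  ~(~~(exists r. L(r)) | (forall p. L(p))) | ~(forall k. L(k))
Drive negations inward (¬∀x A ≡ ∃x ¬A, ¬∃x A ≡ ∀x ¬A, De Morgan for ∧/∨):
  (forall r. ~L(r)) & (exists p. ~L(p)) | (exists k. ~L(k))
All bound variables are already distinct, so no renaming is needed.
Finally move all quantifiers to the prefix:
  forall r. exists p. exists k. (~L(r) & ~L(p) | ~L(k))
The prefix is forall r exists p exists k: 1 universal, 2 existential.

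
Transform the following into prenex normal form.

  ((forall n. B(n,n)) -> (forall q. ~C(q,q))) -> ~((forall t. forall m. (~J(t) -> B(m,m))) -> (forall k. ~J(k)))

Rewrite implications/biconditionals: A → B as ¬A ∨ B.
  ~(~(forall n. B(n,n)) | (forall q. ~C(q,q))) | ~(~(forall t. forall m. (~~J(t) | B(m,m))) | (forall k. ~J(k)))
Push ¬ through the quantifiers and connectives to reach negation normal form:
  (forall n. B(n,n)) & (exists q. C(q,q)) | (forall t. forall m. (J(t) | B(m,m))) & (exists k. J(k))
All bound variables are already distinct, so no renaming is needed.
Finally move all quantifiers to the prefix:
  forall n. exists q. forall t. forall m. exists k. (B(n,n) & C(q,q) | (J(t) | B(m,m)) & J(k))

forall n. exists q. forall t. forall m. exists k. (B(n,n) & C(q,q) | (J(t) | B(m,m)) & J(k))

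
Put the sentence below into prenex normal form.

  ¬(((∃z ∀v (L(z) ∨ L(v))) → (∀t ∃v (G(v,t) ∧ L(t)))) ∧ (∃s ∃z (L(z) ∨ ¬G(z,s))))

First replace A → B with ¬A ∨ B.
  ¬((¬(∃z ∀v (L(z) ∨ L(v))) ∨ (∀t ∃v (G(v,t) ∧ L(t)))) ∧ (∃s ∃z (L(z) ∨ ¬G(z,s))))
Move each ¬ inward, flipping quantifiers it crosses:
  (∃z ∀v (L(z) ∨ L(v))) ∧ (∃t ∀v (¬G(v,t) ∨ ¬L(t))) ∨ (∀s ∀z (¬L(z) ∧ G(z,s)))
Give each quantifier a distinct variable: v↦r, z↦x1.
  (∃z ∀v (L(z) ∨ L(v))) ∧ (∃t ∀r (¬G(r,t) ∨ ¬L(t))) ∨ (∀s ∀x1 (¬L(x1) ∧ G(x1,s)))
Finally move all quantifiers to the prefix:
  ∃z ∀v ∃t ∀r ∀s ∀x1 ((L(z) ∨ L(v)) ∧ (¬G(r,t) ∨ ¬L(t)) ∨ ¬L(x1) ∧ G(x1,s))

∃z ∀v ∃t ∀r ∀s ∀x1 ((L(z) ∨ L(v)) ∧ (¬G(r,t) ∨ ¬L(t)) ∨ ¬L(x1) ∧ G(x1,s))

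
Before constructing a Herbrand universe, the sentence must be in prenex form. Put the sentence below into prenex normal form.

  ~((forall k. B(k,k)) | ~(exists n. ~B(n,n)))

Drive negations inward (¬∀x A ≡ ∃x ¬A, ¬∃x A ≡ ∀x ¬A, De Morgan for ∧/∨):
  (exists k. ~B(k,k)) & (exists n. ~B(n,n))
All bound variables are already distinct, so no renaming is needed.
Pull the quantifiers to the front (each side's bound variable is not free in the other side):
  exists k. exists n. (~B(k,k) & ~B(n,n))

exists k. exists n. (~B(k,k) & ~B(n,n))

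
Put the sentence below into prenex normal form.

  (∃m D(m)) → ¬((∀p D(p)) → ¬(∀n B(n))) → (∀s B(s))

Eliminate → and ↔ using ¬ and ∨.
  ¬(∃m D(m)) ∨ ¬¬(¬(∀p D(p)) ∨ ¬(∀n B(n))) ∨ (∀s B(s))
Drive negations inward (¬∀x A ≡ ∃x ¬A, ¬∃x A ≡ ∀x ¬A, De Morgan for ∧/∨):
  (∀m ¬D(m)) ∨ (∃p ¬D(p)) ∨ (∃n ¬B(n)) ∨ (∀s B(s))
Extract every quantifier outward, since the variables are now distinct and don't occur free across branches:
  ∀m ∃p ∃n ∀s (¬D(m) ∨ ¬D(p) ∨ ¬B(n) ∨ B(s))

∀m ∃p ∃n ∀s (¬D(m) ∨ ¬D(p) ∨ ¬B(n) ∨ B(s))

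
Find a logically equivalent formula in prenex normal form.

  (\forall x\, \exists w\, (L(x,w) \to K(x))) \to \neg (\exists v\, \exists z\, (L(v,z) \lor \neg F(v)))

Rewrite implications/biconditionals: A → B as ¬A ∨ B.
  \neg (\forall x\, \exists w\, (\neg L(x,w) \lor K(x))) \lor \neg (\exists v\, \exists z\, (L(v,z) \lor \neg F(v)))
Push ¬ through the quantifiers and connectives to reach negation normal form:
  (\exists x\, \forall w\, (L(x,w) \land \neg K(x))) \lor (\forall v\, \forall z\, (\neg L(v,z) \land F(v)))
Finally move all quantifiers to the prefix:
  \exists x\, \forall w\, \forall v\, \forall z\, (L(x,w) \land \neg K(x) \lor \neg L(v,z) \land F(v))

\exists x\, \forall w\, \forall v\, \forall z\, (L(x,w) \land \neg K(x) \lor \neg L(v,z) \land F(v))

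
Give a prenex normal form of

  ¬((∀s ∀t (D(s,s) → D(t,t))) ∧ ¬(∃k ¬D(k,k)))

∃s ∃t ∃k (D(s,s) ∧ ¬D(t,t) ∨ ¬D(k,k))

Eliminate → and ↔ using ¬ and ∨.
  ¬((∀s ∀t (¬D(s,s) ∨ D(t,t))) ∧ ¬(∃k ¬D(k,k)))
Drive negations inward (¬∀x A ≡ ∃x ¬A, ¬∃x A ≡ ∀x ¬A, De Morgan for ∧/∨):
  (∃s ∃t (D(s,s) ∧ ¬D(t,t))) ∨ (∃k ¬D(k,k))
All bound variables are already distinct, so no renaming is needed.
Finally move all quantifiers to the prefix:
  ∃s ∃t ∃k (D(s,s) ∧ ¬D(t,t) ∨ ¬D(k,k))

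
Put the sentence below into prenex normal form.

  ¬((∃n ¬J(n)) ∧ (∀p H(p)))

Drive negations inward (¬∀x A ≡ ∃x ¬A, ¬∃x A ≡ ∀x ¬A, De Morgan for ∧/∨):
  (∀n J(n)) ∨ (∃p ¬H(p))
All bound variables are already distinct, so no renaming is needed.
Pull the quantifiers to the front (each side's bound variable is not free in the other side):
  ∀n ∃p (J(n) ∨ ¬H(p))

∀n ∃p (J(n) ∨ ¬H(p))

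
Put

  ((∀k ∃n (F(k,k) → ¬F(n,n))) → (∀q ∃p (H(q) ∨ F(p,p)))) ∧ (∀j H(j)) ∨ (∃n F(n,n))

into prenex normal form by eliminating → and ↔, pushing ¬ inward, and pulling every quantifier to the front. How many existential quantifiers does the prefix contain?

First replace A → B with ¬A ∨ B.
  (¬(∀k ∃n (¬F(k,k) ∨ ¬F(n,n))) ∨ (∀q ∃p (H(q) ∨ F(p,p)))) ∧ (∀j H(j)) ∨ (∃n F(n,n))
Push ¬ through the quantifiers and connectives to reach negation normal form:
  ((∃k ∀n (F(k,k) ∧ F(n,n))) ∨ (∀q ∃p (H(q) ∨ F(p,p)))) ∧ (∀j H(j)) ∨ (∃n F(n,n))
Give each quantifier a distinct variable: n↦x.
  ((∃k ∀n (F(k,k) ∧ F(n,n))) ∨ (∀q ∃p (H(q) ∨ F(p,p)))) ∧ (∀j H(j)) ∨ (∃x F(x,x))
Pull the quantifiers to the front (each side's bound variable is not free in the other side):
  ∃k ∀n ∀q ∃p ∀j ∃x ((F(k,k) ∧ F(n,n) ∨ H(q) ∨ F(p,p)) ∧ H(j) ∨ F(x,x))
The prefix is ∃k ∀n ∀q ∃p ∀j ∃x: 3 universal, 3 existential.

3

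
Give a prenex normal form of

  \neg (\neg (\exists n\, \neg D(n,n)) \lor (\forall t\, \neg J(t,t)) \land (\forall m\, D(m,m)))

\exists n\, \exists t\, \exists m\, (\neg D(n,n) \land (J(t,t) \lor \neg D(m,m)))

Drive negations inward (¬∀x A ≡ ∃x ¬A, ¬∃x A ≡ ∀x ¬A, De Morgan for ∧/∨):
  (\exists n\, \neg D(n,n)) \land ((\exists t\, J(t,t)) \lor (\exists m\, \neg D(m,m)))
Pull the quantifiers to the front (each side's bound variable is not free in the other side):
  \exists n\, \exists t\, \exists m\, (\neg D(n,n) \land (J(t,t) \lor \neg D(m,m)))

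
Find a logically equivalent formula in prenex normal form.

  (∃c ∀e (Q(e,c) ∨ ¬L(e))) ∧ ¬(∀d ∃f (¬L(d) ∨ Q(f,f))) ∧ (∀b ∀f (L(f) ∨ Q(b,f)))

∃c ∀e ∃d ∀f ∀b ∀w ((Q(e,c) ∨ ¬L(e)) ∧ L(d) ∧ ¬Q(f,f) ∧ (L(w) ∨ Q(b,w)))

Push ¬ through the quantifiers and connectives to reach negation normal form:
  (∃c ∀e (Q(e,c) ∨ ¬L(e))) ∧ (∃d ∀f (L(d) ∧ ¬Q(f,f))) ∧ (∀b ∀f (L(f) ∨ Q(b,f)))
Rename bound variables to avoid capture: f↦w.
  (∃c ∀e (Q(e,c) ∨ ¬L(e))) ∧ (∃d ∀f (L(d) ∧ ¬Q(f,f))) ∧ (∀b ∀w (L(w) ∨ Q(b,w)))
Extract every quantifier outward, since the variables are now distinct and don't occur free across branches:
  ∃c ∀e ∃d ∀f ∀b ∀w ((Q(e,c) ∨ ¬L(e)) ∧ L(d) ∧ ¬Q(f,f) ∧ (L(w) ∨ Q(b,w)))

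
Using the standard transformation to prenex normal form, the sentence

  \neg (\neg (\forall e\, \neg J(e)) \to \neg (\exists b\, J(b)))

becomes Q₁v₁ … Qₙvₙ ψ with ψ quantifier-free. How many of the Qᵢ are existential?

Eliminate → and ↔ using ¬ and ∨.
  \neg (\neg \neg (\forall e\, \neg J(e)) \lor \neg (\exists b\, J(b)))
Push ¬ through the quantifiers and connectives to reach negation normal form:
  (\exists e\, J(e)) \land (\exists b\, J(b))
Finally move all quantifiers to the prefix:
  \exists e\, \exists b\, (J(e) \land J(b))
The prefix is \exists e \exists b: 0 universal, 2 existential.

2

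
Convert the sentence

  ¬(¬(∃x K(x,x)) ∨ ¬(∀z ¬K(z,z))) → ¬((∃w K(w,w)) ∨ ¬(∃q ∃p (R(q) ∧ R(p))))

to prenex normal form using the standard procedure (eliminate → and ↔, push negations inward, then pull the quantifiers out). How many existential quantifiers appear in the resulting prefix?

3

Rewrite implications/biconditionals: A → B as ¬A ∨ B.
  ¬¬(¬(∃x K(x,x)) ∨ ¬(∀z ¬K(z,z))) ∨ ¬((∃w K(w,w)) ∨ ¬(∃q ∃p (R(q) ∧ R(p))))
Drive negations inward (¬∀x A ≡ ∃x ¬A, ¬∃x A ≡ ∀x ¬A, De Morgan for ∧/∨):
  (∀x ¬K(x,x)) ∨ (∃z K(z,z)) ∨ (∀w ¬K(w,w)) ∧ (∃q ∃p (R(q) ∧ R(p)))
Extract every quantifier outward, since the variables are now distinct and don't occur free across branches:
  ∀x ∃z ∀w ∃q ∃p (¬K(x,x) ∨ K(z,z) ∨ ¬K(w,w) ∧ R(q) ∧ R(p))
The prefix is ∀x ∃z ∀w ∃q ∃p: 2 universal, 3 existential.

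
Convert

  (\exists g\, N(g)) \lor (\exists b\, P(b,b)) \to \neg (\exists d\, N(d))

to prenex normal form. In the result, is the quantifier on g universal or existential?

Rewrite implications/biconditionals: A → B as ¬A ∨ B.
  \neg ((\exists g\, N(g)) \lor (\exists b\, P(b,b))) \lor \neg (\exists d\, N(d))
Move each ¬ inward, flipping quantifiers it crosses:
  (\forall g\, \neg N(g)) \land (\forall b\, \neg P(b,b)) \lor (\forall d\, \neg N(d))
Pull the quantifiers to the front (each side's bound variable is not free in the other side):
  \forall g\, \forall b\, \forall d\, (\neg N(g) \land \neg P(b,b) \lor \neg N(d))
The quantifier \exists g sits under an odd number of negations (counting the antecedent side of each →), so it flips to \forall g.

universal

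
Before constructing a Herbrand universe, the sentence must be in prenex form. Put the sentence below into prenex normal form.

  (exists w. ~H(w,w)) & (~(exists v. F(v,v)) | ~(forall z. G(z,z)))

Move each ¬ inward, flipping quantifiers it crosses:
  (exists w. ~H(w,w)) & ((forall v. ~F(v,v)) | (exists z. ~G(z,z)))
All bound variables are already distinct, so no renaming is needed.
Extract every quantifier outward, since the variables are now distinct and don't occur free across branches:
  exists w. forall v. exists z. (~H(w,w) & (~F(v,v) | ~G(z,z)))

exists w. forall v. exists z. (~H(w,w) & (~F(v,v) | ~G(z,z)))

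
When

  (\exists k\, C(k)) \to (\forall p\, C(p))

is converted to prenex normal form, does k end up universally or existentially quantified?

universal

First replace A → B with ¬A ∨ B.
  \neg (\exists k\, C(k)) \lor (\forall p\, C(p))
Move each ¬ inward, flipping quantifiers it crosses:
  (\forall k\, \neg C(k)) \lor (\forall p\, C(p))
All bound variables are already distinct, so no renaming is needed.
Extract every quantifier outward, since the variables are now distinct and don't occur free across branches:
  \forall k\, \forall p\, (\neg C(k) \lor C(p))
The quantifier \exists k sits under an odd number of negations (counting the antecedent side of each →), so it flips to \forall k.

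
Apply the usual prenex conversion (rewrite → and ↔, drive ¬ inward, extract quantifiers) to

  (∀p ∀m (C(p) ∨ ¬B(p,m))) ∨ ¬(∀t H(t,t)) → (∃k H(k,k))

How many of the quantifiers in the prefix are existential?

Rewrite implications/biconditionals: A → B as ¬A ∨ B.
  ¬((∀p ∀m (C(p) ∨ ¬B(p,m))) ∨ ¬(∀t H(t,t))) ∨ (∃k H(k,k))
Move each ¬ inward, flipping quantifiers it crosses:
  (∃p ∃m (¬C(p) ∧ B(p,m))) ∧ (∀t H(t,t)) ∨ (∃k H(k,k))
All bound variables are already distinct, so no renaming is needed.
Pull the quantifiers to the front (each side's bound variable is not free in the other side):
  ∃p ∃m ∀t ∃k (¬C(p) ∧ B(p,m) ∧ H(t,t) ∨ H(k,k))
The prefix is ∃p ∃m ∀t ∃k: 1 universal, 3 existential.

3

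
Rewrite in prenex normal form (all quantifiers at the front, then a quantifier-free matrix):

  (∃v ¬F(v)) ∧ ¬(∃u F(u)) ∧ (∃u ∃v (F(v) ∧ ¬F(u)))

∃v ∀u ∃y1 ∃x1 (¬F(v) ∧ ¬F(u) ∧ F(x1) ∧ ¬F(y1))

Drive negations inward (¬∀x A ≡ ∃x ¬A, ¬∃x A ≡ ∀x ¬A, De Morgan for ∧/∨):
  (∃v ¬F(v)) ∧ (∀u ¬F(u)) ∧ (∃u ∃v (F(v) ∧ ¬F(u)))
Standardize variables apart so no two quantifiers bind the same name: u↦y1, v↦x1.
  (∃v ¬F(v)) ∧ (∀u ¬F(u)) ∧ (∃y1 ∃x1 (F(x1) ∧ ¬F(y1)))
Extract every quantifier outward, since the variables are now distinct and don't occur free across branches:
  ∃v ∀u ∃y1 ∃x1 (¬F(v) ∧ ¬F(u) ∧ F(x1) ∧ ¬F(y1))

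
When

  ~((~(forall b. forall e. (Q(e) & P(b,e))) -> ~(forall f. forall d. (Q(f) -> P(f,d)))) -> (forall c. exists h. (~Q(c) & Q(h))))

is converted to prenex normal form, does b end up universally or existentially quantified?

universal

Rewrite implications/biconditionals: A → B as ¬A ∨ B.
  ~(~(~~(forall b. forall e. (Q(e) & P(b,e))) | ~(forall f. forall d. (~Q(f) | P(f,d)))) | (forall c. exists h. (~Q(c) & Q(h))))
Push ¬ through the quantifiers and connectives to reach negation normal form:
  ((forall b. forall e. (Q(e) & P(b,e))) | (exists f. exists d. (Q(f) & ~P(f,d)))) & (exists c. forall h. (Q(c) | ~Q(h)))
Pull the quantifiers to the front (each side's bound variable is not free in the other side):
  forall b. forall e. exists f. exists d. exists c. forall h. ((Q(e) & P(b,e) | Q(f) & ~P(f,d)) & (Q(c) | ~Q(h)))
The quantifier forall b sits under an even number of negations (counting the antecedent side of each →), so it remains universal.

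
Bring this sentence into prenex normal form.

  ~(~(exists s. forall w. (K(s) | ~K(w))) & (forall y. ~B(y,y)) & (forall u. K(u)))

exists s. forall w. exists y. exists u. (K(s) | ~K(w) | B(y,y) | ~K(u))

Move each ¬ inward, flipping quantifiers it crosses:
  (exists s. forall w. (K(s) | ~K(w))) | (exists y. B(y,y)) | (exists u. ~K(u))
All bound variables are already distinct, so no renaming is needed.
Pull the quantifiers to the front (each side's bound variable is not free in the other side):
  exists s. forall w. exists y. exists u. (K(s) | ~K(w) | B(y,y) | ~K(u))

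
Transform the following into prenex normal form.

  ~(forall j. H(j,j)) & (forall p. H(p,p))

Drive negations inward (¬∀x A ≡ ∃x ¬A, ¬∃x A ≡ ∀x ¬A, De Morgan for ∧/∨):
  (exists j. ~H(j,j)) & (forall p. H(p,p))
Finally move all quantifiers to the prefix:
  exists j. forall p. (~H(j,j) & H(p,p))

exists j. forall p. (~H(j,j) & H(p,p))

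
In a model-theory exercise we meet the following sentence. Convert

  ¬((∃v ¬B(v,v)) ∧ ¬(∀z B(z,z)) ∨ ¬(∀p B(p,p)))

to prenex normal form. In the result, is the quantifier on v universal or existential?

universal

Drive negations inward (¬∀x A ≡ ∃x ¬A, ¬∃x A ≡ ∀x ¬A, De Morgan for ∧/∨):
  ((∀v B(v,v)) ∨ (∀z B(z,z))) ∧ (∀p B(p,p))
All bound variables are already distinct, so no renaming is needed.
Finally move all quantifiers to the prefix:
  ∀v ∀z ∀p ((B(v,v) ∨ B(z,z)) ∧ B(p,p))
The quantifier ∃v sits under an odd number of negations, so it flips to ∀v.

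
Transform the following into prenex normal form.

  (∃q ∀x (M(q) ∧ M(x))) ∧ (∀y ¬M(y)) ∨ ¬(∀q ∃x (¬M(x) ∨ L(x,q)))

Drive negations inward (¬∀x A ≡ ∃x ¬A, ¬∃x A ≡ ∀x ¬A, De Morgan for ∧/∨):
  (∃q ∀x (M(q) ∧ M(x))) ∧ (∀y ¬M(y)) ∨ (∃q ∀x (M(x) ∧ ¬L(x,q)))
Standardize variables apart so no two quantifiers bind the same name: q↦u1, x↦w1.
  (∃q ∀x (M(q) ∧ M(x))) ∧ (∀y ¬M(y)) ∨ (∃u1 ∀w1 (M(w1) ∧ ¬L(w1,u1)))
Finally move all quantifiers to the prefix:
  ∃q ∀x ∀y ∃u1 ∀w1 (M(q) ∧ M(x) ∧ ¬M(y) ∨ M(w1) ∧ ¬L(w1,u1))

∃q ∀x ∀y ∃u1 ∀w1 (M(q) ∧ M(x) ∧ ¬M(y) ∨ M(w1) ∧ ¬L(w1,u1))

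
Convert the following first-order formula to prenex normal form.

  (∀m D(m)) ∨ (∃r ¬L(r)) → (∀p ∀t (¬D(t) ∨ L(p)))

∃m ∀r ∀p ∀t (¬D(m) ∧ L(r) ∨ ¬D(t) ∨ L(p))

Eliminate → and ↔ using ¬ and ∨.
  ¬((∀m D(m)) ∨ (∃r ¬L(r))) ∨ (∀p ∀t (¬D(t) ∨ L(p)))
Push ¬ through the quantifiers and connectives to reach negation normal form:
  (∃m ¬D(m)) ∧ (∀r L(r)) ∨ (∀p ∀t (¬D(t) ∨ L(p)))
All bound variables are already distinct, so no renaming is needed.
Pull the quantifiers to the front (each side's bound variable is not free in the other side):
  ∃m ∀r ∀p ∀t (¬D(m) ∧ L(r) ∨ ¬D(t) ∨ L(p))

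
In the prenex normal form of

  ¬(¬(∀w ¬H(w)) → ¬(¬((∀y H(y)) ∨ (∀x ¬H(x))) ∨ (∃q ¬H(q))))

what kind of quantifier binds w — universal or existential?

Rewrite implications/biconditionals: A → B as ¬A ∨ B.
  ¬(¬¬(∀w ¬H(w)) ∨ ¬(¬((∀y H(y)) ∨ (∀x ¬H(x))) ∨ (∃q ¬H(q))))
Move each ¬ inward, flipping quantifiers it crosses:
  (∃w H(w)) ∧ ((∃y ¬H(y)) ∧ (∃x H(x)) ∨ (∃q ¬H(q)))
Extract every quantifier outward, since the variables are now distinct and don't occur free across branches:
  ∃w ∃y ∃x ∃q (H(w) ∧ (¬H(y) ∧ H(x) ∨ ¬H(q)))
The quantifier ∀w sits under an odd number of negations (counting the antecedent side of each →), so it flips to ∃w.

existential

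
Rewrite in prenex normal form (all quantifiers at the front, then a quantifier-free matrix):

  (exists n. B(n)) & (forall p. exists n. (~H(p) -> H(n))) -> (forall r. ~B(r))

forall n. exists p. forall y1. forall r. (~B(n) | ~H(p) & ~H(y1) | ~B(r))

Rewrite implications/biconditionals: A → B as ¬A ∨ B.
  ~((exists n. B(n)) & (forall p. exists n. (~~H(p) | H(n)))) | (forall r. ~B(r))
Move each ¬ inward, flipping quantifiers it crosses:
  (forall n. ~B(n)) | (exists p. forall n. (~H(p) & ~H(n))) | (forall r. ~B(r))
Standardize variables apart so no two quantifiers bind the same name: n↦y1.
  (forall n. ~B(n)) | (exists p. forall y1. (~H(p) & ~H(y1))) | (forall r. ~B(r))
Finally move all quantifiers to the prefix:
  forall n. exists p. forall y1. forall r. (~B(n) | ~H(p) & ~H(y1) | ~B(r))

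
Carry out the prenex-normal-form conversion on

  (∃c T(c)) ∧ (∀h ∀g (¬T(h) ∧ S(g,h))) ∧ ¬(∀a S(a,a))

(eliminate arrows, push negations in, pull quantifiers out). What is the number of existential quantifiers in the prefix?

2

Move each ¬ inward, flipping quantifiers it crosses:
  (∃c T(c)) ∧ (∀h ∀g (¬T(h) ∧ S(g,h))) ∧ (∃a ¬S(a,a))
Pull the quantifiers to the front (each side's bound variable is not free in the other side):
  ∃c ∀h ∀g ∃a (T(c) ∧ ¬T(h) ∧ S(g,h) ∧ ¬S(a,a))
The prefix is ∃c ∀h ∀g ∃a: 2 universal, 2 existential.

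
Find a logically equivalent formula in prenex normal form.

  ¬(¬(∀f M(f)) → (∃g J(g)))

∃f ∀g (¬M(f) ∧ ¬J(g))

Rewrite implications/biconditionals: A → B as ¬A ∨ B.
  ¬(¬¬(∀f M(f)) ∨ (∃g J(g)))
Move each ¬ inward, flipping quantifiers it crosses:
  (∃f ¬M(f)) ∧ (∀g ¬J(g))
All bound variables are already distinct, so no renaming is needed.
Extract every quantifier outward, since the variables are now distinct and don't occur free across branches:
  ∃f ∀g (¬M(f) ∧ ¬J(g))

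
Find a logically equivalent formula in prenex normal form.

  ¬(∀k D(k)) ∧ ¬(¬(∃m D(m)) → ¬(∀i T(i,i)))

Rewrite implications/biconditionals: A → B as ¬A ∨ B.
  ¬(∀k D(k)) ∧ ¬(¬¬(∃m D(m)) ∨ ¬(∀i T(i,i)))
Drive negations inward (¬∀x A ≡ ∃x ¬A, ¬∃x A ≡ ∀x ¬A, De Morgan for ∧/∨):
  (∃k ¬D(k)) ∧ (∀m ¬D(m)) ∧ (∀i T(i,i))
Extract every quantifier outward, since the variables are now distinct and don't occur free across branches:
  ∃k ∀m ∀i (¬D(k) ∧ ¬D(m) ∧ T(i,i))

∃k ∀m ∀i (¬D(k) ∧ ¬D(m) ∧ T(i,i))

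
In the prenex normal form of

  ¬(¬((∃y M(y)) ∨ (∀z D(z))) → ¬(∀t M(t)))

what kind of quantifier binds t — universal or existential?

universal

Eliminate → and ↔ using ¬ and ∨.
  ¬(¬¬((∃y M(y)) ∨ (∀z D(z))) ∨ ¬(∀t M(t)))
Drive negations inward (¬∀x A ≡ ∃x ¬A, ¬∃x A ≡ ∀x ¬A, De Morgan for ∧/∨):
  (∀y ¬M(y)) ∧ (∃z ¬D(z)) ∧ (∀t M(t))
All bound variables are already distinct, so no renaming is needed.
Pull the quantifiers to the front (each side's bound variable is not free in the other side):
  ∀y ∃z ∀t (¬M(y) ∧ ¬D(z) ∧ M(t))
The quantifier ∀t sits under an even number of negations (counting the antecedent side of each →), so it remains universal.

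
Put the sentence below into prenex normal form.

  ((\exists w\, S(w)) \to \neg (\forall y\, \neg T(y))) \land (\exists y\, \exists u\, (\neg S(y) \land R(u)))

Eliminate → and ↔ using ¬ and ∨.
  (\neg (\exists w\, S(w)) \lor \neg (\forall y\, \neg T(y))) \land (\exists y\, \exists u\, (\neg S(y) \land R(u)))
Move each ¬ inward, flipping quantifiers it crosses:
  ((\forall w\, \neg S(w)) \lor (\exists y\, T(y))) \land (\exists y\, \exists u\, (\neg S(y) \land R(u)))
Rename bound variables to avoid capture: y↦y1.
  ((\forall w\, \neg S(w)) \lor (\exists y\, T(y))) \land (\exists y1\, \exists u\, (\neg S(y1) \land R(u)))
Extract every quantifier outward, since the variables are now distinct and don't occur free across branches:
  \forall w\, \exists y\, \exists y1\, \exists u\, ((\neg S(w) \lor T(y)) \land \neg S(y1) \land R(u))

\forall w\, \exists y\, \exists y1\, \exists u\, ((\neg S(w) \lor T(y)) \land \neg S(y1) \land R(u))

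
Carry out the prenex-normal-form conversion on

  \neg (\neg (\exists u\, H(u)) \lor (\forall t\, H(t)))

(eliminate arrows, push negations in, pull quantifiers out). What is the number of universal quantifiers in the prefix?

Push ¬ through the quantifiers and connectives to reach negation normal form:
  (\exists u\, H(u)) \land (\exists t\, \neg H(t))
Extract every quantifier outward, since the variables are now distinct and don't occur free across branches:
  \exists u\, \exists t\, (H(u) \land \neg H(t))
The prefix is \exists u \exists t: 0 universal, 2 existential.

0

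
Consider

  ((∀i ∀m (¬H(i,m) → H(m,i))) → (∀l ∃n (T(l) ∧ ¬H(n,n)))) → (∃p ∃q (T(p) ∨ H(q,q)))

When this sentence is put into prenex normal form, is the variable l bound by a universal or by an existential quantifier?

existential

First replace A → B with ¬A ∨ B.
  ¬(¬(∀i ∀m (¬¬H(i,m) ∨ H(m,i))) ∨ (∀l ∃n (T(l) ∧ ¬H(n,n)))) ∨ (∃p ∃q (T(p) ∨ H(q,q)))
Move each ¬ inward, flipping quantifiers it crosses:
  (∀i ∀m (H(i,m) ∨ H(m,i))) ∧ (∃l ∀n (¬T(l) ∨ H(n,n))) ∨ (∃p ∃q (T(p) ∨ H(q,q)))
All bound variables are already distinct, so no renaming is needed.
Extract every quantifier outward, since the variables are now distinct and don't occur free across branches:
  ∀i ∀m ∃l ∀n ∃p ∃q ((H(i,m) ∨ H(m,i)) ∧ (¬T(l) ∨ H(n,n)) ∨ T(p) ∨ H(q,q))
The quantifier ∀l sits under an odd number of negations (counting the antecedent side of each →), so it flips to ∃l.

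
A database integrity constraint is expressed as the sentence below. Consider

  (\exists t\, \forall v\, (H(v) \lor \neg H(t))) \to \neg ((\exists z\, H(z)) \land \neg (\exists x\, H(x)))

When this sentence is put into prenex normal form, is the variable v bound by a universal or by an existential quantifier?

existential

First replace A → B with ¬A ∨ B.
  \neg (\exists t\, \forall v\, (H(v) \lor \neg H(t))) \lor \neg ((\exists z\, H(z)) \land \neg (\exists x\, H(x)))
Move each ¬ inward, flipping quantifiers it crosses:
  (\forall t\, \exists v\, (\neg H(v) \land H(t))) \lor (\forall z\, \neg H(z)) \lor (\exists x\, H(x))
All bound variables are already distinct, so no renaming is needed.
Pull the quantifiers to the front (each side's bound variable is not free in the other side):
  \forall t\, \exists v\, \forall z\, \exists x\, (\neg H(v) \land H(t) \lor \neg H(z) \lor H(x))
The quantifier \forall v sits under an odd number of negations (counting the antecedent side of each →), so it flips to \exists v.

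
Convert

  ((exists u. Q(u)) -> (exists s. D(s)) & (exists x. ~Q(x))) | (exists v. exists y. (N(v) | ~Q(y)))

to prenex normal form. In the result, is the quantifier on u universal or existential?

Eliminate → and ↔ using ¬ and ∨.
  ~(exists u. Q(u)) | (exists s. D(s)) & (exists x. ~Q(x)) | (exists v. exists y. (N(v) | ~Q(y)))
Move each ¬ inward, flipping quantifiers it crosses:
  (forall u. ~Q(u)) | (exists s. D(s)) & (exists x. ~Q(x)) | (exists v. exists y. (N(v) | ~Q(y)))
Finally move all quantifiers to the prefix:
  forall u. exists s. exists x. exists v. exists y. (~Q(u) | D(s) & ~Q(x) | N(v) | ~Q(y))
The quantifier exists u sits under an odd number of negations (counting the antecedent side of each →), so it flips to forall u.

universal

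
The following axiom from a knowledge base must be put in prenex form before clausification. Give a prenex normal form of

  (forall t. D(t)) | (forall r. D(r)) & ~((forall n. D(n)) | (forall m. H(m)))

forall t. forall r. exists n. exists m. (D(t) | D(r) & ~D(n) & ~H(m))

Move each ¬ inward, flipping quantifiers it crosses:
  (forall t. D(t)) | (forall r. D(r)) & (exists n. ~D(n)) & (exists m. ~H(m))
All bound variables are already distinct, so no renaming is needed.
Extract every quantifier outward, since the variables are now distinct and don't occur free across branches:
  forall t. forall r. exists n. exists m. (D(t) | D(r) & ~D(n) & ~H(m))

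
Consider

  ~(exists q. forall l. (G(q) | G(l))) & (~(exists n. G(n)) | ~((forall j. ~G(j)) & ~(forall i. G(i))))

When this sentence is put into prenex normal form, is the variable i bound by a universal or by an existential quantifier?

universal

Drive negations inward (¬∀x A ≡ ∃x ¬A, ¬∃x A ≡ ∀x ¬A, De Morgan for ∧/∨):
  (forall q. exists l. (~G(q) & ~G(l))) & ((forall n. ~G(n)) | (exists j. G(j)) | (forall i. G(i)))
Pull the quantifiers to the front (each side's bound variable is not free in the other side):
  forall q. exists l. forall n. exists j. forall i. (~G(q) & ~G(l) & (~G(n) | G(j) | G(i)))
The quantifier forall i sits under an even number of negations, so it remains universal.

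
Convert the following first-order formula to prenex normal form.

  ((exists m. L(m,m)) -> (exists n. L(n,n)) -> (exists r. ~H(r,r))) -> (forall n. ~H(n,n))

Rewrite implications/biconditionals: A → B as ¬A ∨ B.
  ~(~(exists m. L(m,m)) | ~(exists n. L(n,n)) | (exists r. ~H(r,r))) | (forall n. ~H(n,n))
Move each ¬ inward, flipping quantifiers it crosses:
  (exists m. L(m,m)) & (exists n. L(n,n)) & (forall r. H(r,r)) | (forall n. ~H(n,n))
Standardize variables apart so no two quantifiers bind the same name: n↦w.
  (exists m. L(m,m)) & (exists n. L(n,n)) & (forall r. H(r,r)) | (forall w. ~H(w,w))
Extract every quantifier outward, since the variables are now distinct and don't occur free across branches:
  exists m. exists n. forall r. forall w. (L(m,m) & L(n,n) & H(r,r) | ~H(w,w))

exists m. exists n. forall r. forall w. (L(m,m) & L(n,n) & H(r,r) | ~H(w,w))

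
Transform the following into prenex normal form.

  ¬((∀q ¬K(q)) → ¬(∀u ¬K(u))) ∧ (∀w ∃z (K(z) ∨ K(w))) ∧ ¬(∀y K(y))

Rewrite implications/biconditionals: A → B as ¬A ∨ B.
  ¬(¬(∀q ¬K(q)) ∨ ¬(∀u ¬K(u))) ∧ (∀w ∃z (K(z) ∨ K(w))) ∧ ¬(∀y K(y))
Push ¬ through the quantifiers and connectives to reach negation normal form:
  (∀q ¬K(q)) ∧ (∀u ¬K(u)) ∧ (∀w ∃z (K(z) ∨ K(w))) ∧ (∃y ¬K(y))
All bound variables are already distinct, so no renaming is needed.
Extract every quantifier outward, since the variables are now distinct and don't occur free across branches:
  ∀q ∀u ∀w ∃z ∃y (¬K(q) ∧ ¬K(u) ∧ (K(z) ∨ K(w)) ∧ ¬K(y))

∀q ∀u ∀w ∃z ∃y (¬K(q) ∧ ¬K(u) ∧ (K(z) ∨ K(w)) ∧ ¬K(y))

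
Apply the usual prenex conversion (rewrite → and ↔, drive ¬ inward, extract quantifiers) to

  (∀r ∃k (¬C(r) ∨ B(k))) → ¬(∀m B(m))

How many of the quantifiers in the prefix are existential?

First replace A → B with ¬A ∨ B.
  ¬(∀r ∃k (¬C(r) ∨ B(k))) ∨ ¬(∀m B(m))
Push ¬ through the quantifiers and connectives to reach negation normal form:
  (∃r ∀k (C(r) ∧ ¬B(k))) ∨ (∃m ¬B(m))
All bound variables are already distinct, so no renaming is needed.
Finally move all quantifiers to the prefix:
  ∃r ∀k ∃m (C(r) ∧ ¬B(k) ∨ ¬B(m))
The prefix is ∃r ∀k ∃m: 1 universal, 2 existential.

2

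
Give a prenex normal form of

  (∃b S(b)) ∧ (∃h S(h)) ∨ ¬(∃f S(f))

Move each ¬ inward, flipping quantifiers it crosses:
  (∃b S(b)) ∧ (∃h S(h)) ∨ (∀f ¬S(f))
All bound variables are already distinct, so no renaming is needed.
Finally move all quantifiers to the prefix:
  ∃b ∃h ∀f (S(b) ∧ S(h) ∨ ¬S(f))

∃b ∃h ∀f (S(b) ∧ S(h) ∨ ¬S(f))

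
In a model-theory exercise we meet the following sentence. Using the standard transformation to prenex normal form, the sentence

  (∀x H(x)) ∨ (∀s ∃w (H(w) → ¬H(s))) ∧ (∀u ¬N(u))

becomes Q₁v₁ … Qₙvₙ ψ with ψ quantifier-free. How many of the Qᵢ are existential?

1

First replace A → B with ¬A ∨ B.
  (∀x H(x)) ∨ (∀s ∃w (¬H(w) ∨ ¬H(s))) ∧ (∀u ¬N(u))
All bound variables are already distinct, so no renaming is needed.
Pull the quantifiers to the front (each side's bound variable is not free in the other side):
  ∀x ∀s ∃w ∀u (H(x) ∨ (¬H(w) ∨ ¬H(s)) ∧ ¬N(u))
The prefix is ∀x ∀s ∃w ∀u: 3 universal, 1 existential.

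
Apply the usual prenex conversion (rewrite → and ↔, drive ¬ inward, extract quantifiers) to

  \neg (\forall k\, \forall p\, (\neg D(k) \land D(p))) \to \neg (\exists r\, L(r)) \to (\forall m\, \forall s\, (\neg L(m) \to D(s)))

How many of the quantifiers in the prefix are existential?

1

Eliminate → and ↔ using ¬ and ∨.
  \neg \neg (\forall k\, \forall p\, (\neg D(k) \land D(p))) \lor \neg \neg (\exists r\, L(r)) \lor (\forall m\, \forall s\, (\neg \neg L(m) \lor D(s)))
Move each ¬ inward, flipping quantifiers it crosses:
  (\forall k\, \forall p\, (\neg D(k) \land D(p))) \lor (\exists r\, L(r)) \lor (\forall m\, \forall s\, (L(m) \lor D(s)))
All bound variables are already distinct, so no renaming is needed.
Pull the quantifiers to the front (each side's bound variable is not free in the other side):
  \forall k\, \forall p\, \exists r\, \forall m\, \forall s\, (\neg D(k) \land D(p) \lor L(r) \lor L(m) \lor D(s))
The prefix is \forall k \forall p \exists r \forall m \forall s: 4 universal, 1 existential.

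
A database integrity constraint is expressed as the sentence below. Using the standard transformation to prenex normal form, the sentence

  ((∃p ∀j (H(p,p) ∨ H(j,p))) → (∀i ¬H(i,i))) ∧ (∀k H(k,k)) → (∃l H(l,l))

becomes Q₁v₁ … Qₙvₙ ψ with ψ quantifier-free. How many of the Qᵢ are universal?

1

Rewrite implications/biconditionals: A → B as ¬A ∨ B.
  ¬((¬(∃p ∀j (H(p,p) ∨ H(j,p))) ∨ (∀i ¬H(i,i))) ∧ (∀k H(k,k))) ∨ (∃l H(l,l))
Push ¬ through the quantifiers and connectives to reach negation normal form:
  (∃p ∀j (H(p,p) ∨ H(j,p))) ∧ (∃i H(i,i)) ∨ (∃k ¬H(k,k)) ∨ (∃l H(l,l))
Finally move all quantifiers to the prefix:
  ∃p ∀j ∃i ∃k ∃l ((H(p,p) ∨ H(j,p)) ∧ H(i,i) ∨ ¬H(k,k) ∨ H(l,l))
The prefix is ∃p ∀j ∃i ∃k ∃l: 1 universal, 4 existential.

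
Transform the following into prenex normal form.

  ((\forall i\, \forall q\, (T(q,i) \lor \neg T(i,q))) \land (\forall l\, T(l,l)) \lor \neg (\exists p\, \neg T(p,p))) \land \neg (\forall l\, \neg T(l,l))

Move each ¬ inward, flipping quantifiers it crosses:
  ((\forall i\, \forall q\, (T(q,i) \lor \neg T(i,q))) \land (\forall l\, T(l,l)) \lor (\forall p\, T(p,p))) \land (\exists l\, T(l,l))
Standardize variables apart so no two quantifiers bind the same name: l↦u1.
  ((\forall i\, \forall q\, (T(q,i) \lor \neg T(i,q))) \land (\forall l\, T(l,l)) \lor (\forall p\, T(p,p))) \land (\exists u1\, T(u1,u1))
Extract every quantifier outward, since the variables are now distinct and don't occur free across branches:
  \forall i\, \forall q\, \forall l\, \forall p\, \exists u1\, (((T(q,i) \lor \neg T(i,q)) \land T(l,l) \lor T(p,p)) \land T(u1,u1))

\forall i\, \forall q\, \forall l\, \forall p\, \exists u1\, (((T(q,i) \lor \neg T(i,q)) \land T(l,l) \lor T(p,p)) \land T(u1,u1))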